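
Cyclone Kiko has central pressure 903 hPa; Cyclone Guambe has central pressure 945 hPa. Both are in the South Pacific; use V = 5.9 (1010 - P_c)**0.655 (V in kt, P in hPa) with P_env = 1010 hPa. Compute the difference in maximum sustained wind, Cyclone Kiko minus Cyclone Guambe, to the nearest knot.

Cyclone Kiko: ΔP = 107; V ≈ 5.9 × 107^0.655 ≈ 125.92 kt.
Cyclone Guambe: ΔP = 65; V ≈ 5.9 × 65^0.655 ≈ 90.85 kt.
Difference ≈ 125.92 − 90.85 = 35.07 → 35 kt.

35 kt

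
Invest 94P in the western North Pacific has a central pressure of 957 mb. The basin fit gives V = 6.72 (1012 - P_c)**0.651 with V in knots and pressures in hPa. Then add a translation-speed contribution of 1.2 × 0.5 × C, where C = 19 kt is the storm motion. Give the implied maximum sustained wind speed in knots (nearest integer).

ΔP = 1012 − 957 = 55 mb.
55^0.651 ≈ 13.582.
V ≈ 6.72 × 13.582 ≈ 91.3 kt.
Translation term: 1.2 × 0.5 × 19 = 11.4 kt.
Corrected V ≈ 102.7 kt → 103 kt.

103 kt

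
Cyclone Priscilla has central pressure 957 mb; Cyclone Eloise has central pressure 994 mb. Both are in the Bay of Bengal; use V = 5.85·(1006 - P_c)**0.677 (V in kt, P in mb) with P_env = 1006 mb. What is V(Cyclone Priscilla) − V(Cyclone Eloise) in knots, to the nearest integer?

Cyclone Priscilla: ΔP = 49; V ≈ 5.85 × 49^0.677 ≈ 81.55 kt.
Cyclone Eloise: ΔP = 12; V ≈ 5.85 × 12^0.677 ≈ 31.46 kt.
Difference ≈ 81.55 − 31.46 = 50.09 → 50 kt.

50 kt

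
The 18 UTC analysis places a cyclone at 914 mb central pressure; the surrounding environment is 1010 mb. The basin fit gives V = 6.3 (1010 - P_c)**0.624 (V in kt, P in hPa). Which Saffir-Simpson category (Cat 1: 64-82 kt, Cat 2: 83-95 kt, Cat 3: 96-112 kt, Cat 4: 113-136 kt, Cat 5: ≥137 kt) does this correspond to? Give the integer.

ΔP = 1010 − 914 = 96 mb.
V ≈ 6.3 × 96^0.624 = 6.3 × 17.26 ≈ 109 kt.
109 kt falls in the Category 3 band.

3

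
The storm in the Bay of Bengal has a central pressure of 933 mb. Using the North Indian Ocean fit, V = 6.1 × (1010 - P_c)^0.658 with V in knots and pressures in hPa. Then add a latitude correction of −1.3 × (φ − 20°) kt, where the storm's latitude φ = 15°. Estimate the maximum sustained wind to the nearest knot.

ΔP = 1010 − 933 = 77 mb.
77^0.658 ≈ 17.431.
V ≈ 6.1 × 17.431 ≈ 106.3 kt.
Latitude correction: −1.3 × (15 − 20) = 6.5 kt.
Corrected V ≈ 112.8 kt → 113 kt.

113 kt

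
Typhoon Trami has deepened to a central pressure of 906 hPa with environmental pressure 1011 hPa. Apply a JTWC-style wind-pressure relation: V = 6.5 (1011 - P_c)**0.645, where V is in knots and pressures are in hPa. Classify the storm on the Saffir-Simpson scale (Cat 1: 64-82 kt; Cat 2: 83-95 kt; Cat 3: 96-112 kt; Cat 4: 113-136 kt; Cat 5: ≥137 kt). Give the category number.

4

ΔP = 1011 − 906 = 105 hPa.
V ≈ 6.5 × 105^0.645 = 6.5 × 20.12 ≈ 131 kt.
131 kt falls in the Category 4 band.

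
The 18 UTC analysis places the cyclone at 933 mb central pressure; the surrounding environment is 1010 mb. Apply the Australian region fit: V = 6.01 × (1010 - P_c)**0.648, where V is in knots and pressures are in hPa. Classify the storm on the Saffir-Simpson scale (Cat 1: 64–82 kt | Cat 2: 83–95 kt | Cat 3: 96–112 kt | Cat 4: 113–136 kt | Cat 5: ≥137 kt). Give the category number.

ΔP = 1010 − 933 = 77 mb.
V ≈ 6.01 × 77^0.648 = 6.01 × 16.69 ≈ 100 kt.
100 kt falls in the Category 3 band.

3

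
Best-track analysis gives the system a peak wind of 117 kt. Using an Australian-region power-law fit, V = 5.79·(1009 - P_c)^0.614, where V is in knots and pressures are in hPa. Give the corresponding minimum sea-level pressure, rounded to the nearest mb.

875 mb

ΔP = (V / 5.79)^(1/0.614) = (117/5.79)^1.629.
117/5.79 = 20.207; 20.207^1.629 ≈ 133.73 mb.
P_c = 1009 − 133.73 = 875.27 ≈ 875 mb.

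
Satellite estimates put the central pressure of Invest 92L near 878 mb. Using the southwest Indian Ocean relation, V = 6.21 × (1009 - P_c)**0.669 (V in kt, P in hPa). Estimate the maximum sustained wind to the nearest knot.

ΔP = 1009 − 878 = 131 mb.
131^0.669 ≈ 26.089.
V ≈ 6.21 × 26.089 ≈ 162.0 kt.

162 kt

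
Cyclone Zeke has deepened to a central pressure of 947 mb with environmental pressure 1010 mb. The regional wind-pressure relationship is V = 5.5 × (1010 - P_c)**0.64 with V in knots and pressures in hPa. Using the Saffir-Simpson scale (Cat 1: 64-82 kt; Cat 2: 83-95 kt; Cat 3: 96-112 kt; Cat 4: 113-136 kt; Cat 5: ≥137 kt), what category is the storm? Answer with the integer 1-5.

ΔP = 1010 − 947 = 63 mb.
V ≈ 5.5 × 63^0.64 = 5.5 × 14.18 ≈ 78 kt.
78 kt falls in the Category 1 band.

1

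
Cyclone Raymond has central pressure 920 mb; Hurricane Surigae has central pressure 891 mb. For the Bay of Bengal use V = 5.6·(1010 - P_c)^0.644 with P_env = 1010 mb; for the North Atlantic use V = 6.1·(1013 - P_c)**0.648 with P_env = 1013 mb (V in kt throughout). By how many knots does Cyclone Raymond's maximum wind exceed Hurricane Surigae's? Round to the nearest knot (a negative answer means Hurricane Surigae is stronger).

-36 kt

Cyclone Raymond: ΔP = 90; V ≈ 5.6 × 90^0.644 ≈ 101.56 kt.
Hurricane Surigae: ΔP = 122; V ≈ 6.1 × 122^0.648 ≈ 137.18 kt.
Difference ≈ 101.56 − 137.18 = -35.62 → -36 kt.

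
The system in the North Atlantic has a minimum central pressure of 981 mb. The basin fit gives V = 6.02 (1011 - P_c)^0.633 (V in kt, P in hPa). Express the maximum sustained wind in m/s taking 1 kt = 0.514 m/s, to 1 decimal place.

ΔP = 1011 − 981 = 30 mb.
V ≈ 6.02 × 30^0.633 = 6.02 × 8.610 ≈ 51.834 kt.
51.834 × 0.514 ≈ 26.64 m/s → 26.6 m/s.

26.6 m/s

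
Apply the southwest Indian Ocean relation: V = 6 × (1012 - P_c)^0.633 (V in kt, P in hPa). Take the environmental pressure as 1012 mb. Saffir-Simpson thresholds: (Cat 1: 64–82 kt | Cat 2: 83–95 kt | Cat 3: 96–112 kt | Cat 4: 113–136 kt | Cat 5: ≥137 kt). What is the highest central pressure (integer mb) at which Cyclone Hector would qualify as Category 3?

Category 3 begins at V = 96 kt.
Required ΔP = (96/6)^(1/0.633) = 16.000^1.580 ≈ 79.84 mb.
P_c ≤ 1012 − 79.84 = 932.16, so the highest integer P_c is 932 mb.

932 mb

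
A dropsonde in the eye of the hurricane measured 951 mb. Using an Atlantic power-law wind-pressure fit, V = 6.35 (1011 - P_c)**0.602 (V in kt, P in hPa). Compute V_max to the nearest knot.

75 kt

ΔP = 1011 − 951 = 60 mb.
60^0.602 ≈ 11.761.
V ≈ 6.35 × 11.761 ≈ 74.7 kt.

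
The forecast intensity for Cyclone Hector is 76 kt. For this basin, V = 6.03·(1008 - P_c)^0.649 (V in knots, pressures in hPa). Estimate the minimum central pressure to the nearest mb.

958 mb

ΔP = (V / 6.03)^(1/0.649) = (76/6.03)^1.541.
76/6.03 = 12.604; 12.604^1.541 ≈ 49.62 mb.
P_c = 1008 − 49.62 = 958.38 ≈ 958 mb.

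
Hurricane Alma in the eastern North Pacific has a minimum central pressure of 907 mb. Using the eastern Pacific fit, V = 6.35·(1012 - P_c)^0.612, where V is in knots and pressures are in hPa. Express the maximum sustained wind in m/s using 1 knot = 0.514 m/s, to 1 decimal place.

56.3 m/s

ΔP = 1012 − 907 = 105 mb.
V ≈ 6.35 × 105^0.612 = 6.35 × 17.257 ≈ 109.583 kt.
109.583 × 0.514 ≈ 56.33 m/s → 56.3 m/s.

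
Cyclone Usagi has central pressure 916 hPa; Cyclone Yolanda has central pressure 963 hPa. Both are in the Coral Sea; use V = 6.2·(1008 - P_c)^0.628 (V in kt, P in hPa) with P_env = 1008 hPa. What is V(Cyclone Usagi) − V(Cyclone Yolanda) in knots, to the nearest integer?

Cyclone Usagi: ΔP = 92; V ≈ 6.2 × 92^0.628 ≈ 106.08 kt.
Cyclone Yolanda: ΔP = 45; V ≈ 6.2 × 45^0.628 ≈ 67.70 kt.
Difference ≈ 106.08 − 67.70 = 38.38 → 38 kt.

38 kt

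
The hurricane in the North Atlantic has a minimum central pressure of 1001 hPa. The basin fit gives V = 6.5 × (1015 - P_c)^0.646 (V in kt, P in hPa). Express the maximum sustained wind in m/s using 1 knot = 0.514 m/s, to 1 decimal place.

ΔP = 1015 − 1001 = 14 hPa.
V ≈ 6.5 × 14^0.646 = 6.5 × 5.500 ≈ 35.753 kt.
35.753 × 0.514 ≈ 18.38 m/s → 18.4 m/s.

18.4 m/s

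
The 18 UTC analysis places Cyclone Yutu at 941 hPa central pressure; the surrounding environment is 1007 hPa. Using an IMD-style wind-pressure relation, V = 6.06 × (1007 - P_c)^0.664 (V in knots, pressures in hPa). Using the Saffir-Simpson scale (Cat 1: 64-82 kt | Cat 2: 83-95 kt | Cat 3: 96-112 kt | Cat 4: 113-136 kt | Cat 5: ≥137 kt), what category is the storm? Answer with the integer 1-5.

3

ΔP = 1007 − 941 = 66 hPa.
V ≈ 6.06 × 66^0.664 = 6.06 × 16.15 ≈ 98 kt.
98 kt falls in the Category 3 band.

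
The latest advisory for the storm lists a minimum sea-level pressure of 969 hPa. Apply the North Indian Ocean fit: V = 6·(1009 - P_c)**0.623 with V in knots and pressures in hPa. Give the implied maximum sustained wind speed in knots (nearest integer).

ΔP = 1009 − 969 = 40 hPa.
40^0.623 ≈ 9.956.
V ≈ 6 × 9.956 ≈ 59.7 kt.

60 kt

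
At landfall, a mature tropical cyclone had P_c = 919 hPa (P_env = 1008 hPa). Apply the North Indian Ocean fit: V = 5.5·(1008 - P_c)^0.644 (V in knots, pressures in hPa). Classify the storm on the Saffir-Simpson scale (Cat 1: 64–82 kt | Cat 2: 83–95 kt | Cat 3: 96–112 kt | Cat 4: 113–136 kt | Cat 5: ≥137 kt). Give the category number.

ΔP = 1008 − 919 = 89 hPa.
V ≈ 5.5 × 89^0.644 = 5.5 × 18.01 ≈ 99 kt.
99 kt falls in the Category 3 band.

3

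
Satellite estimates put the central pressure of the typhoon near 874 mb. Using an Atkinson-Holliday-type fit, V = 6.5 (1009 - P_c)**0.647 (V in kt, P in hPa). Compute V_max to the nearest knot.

155 kt

ΔP = 1009 − 874 = 135 mb.
135^0.647 ≈ 23.896.
V ≈ 6.5 × 23.896 ≈ 155.3 kt.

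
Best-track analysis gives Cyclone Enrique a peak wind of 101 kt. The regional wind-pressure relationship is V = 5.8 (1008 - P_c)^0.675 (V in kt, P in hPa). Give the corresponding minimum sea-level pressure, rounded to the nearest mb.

939 mb

ΔP = (V / 5.8)^(1/0.675) = (101/5.8)^1.481.
101/5.8 = 17.414; 17.414^1.481 ≈ 68.92 mb.
P_c = 1008 − 68.92 = 939.08 ≈ 939 mb.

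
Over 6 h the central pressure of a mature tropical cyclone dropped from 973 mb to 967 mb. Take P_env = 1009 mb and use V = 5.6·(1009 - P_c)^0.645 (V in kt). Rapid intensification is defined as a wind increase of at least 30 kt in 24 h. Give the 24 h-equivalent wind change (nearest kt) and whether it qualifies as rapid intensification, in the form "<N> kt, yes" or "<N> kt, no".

24 kt, no

V₁: ΔP = 36, V ≈ 5.6 × 36^0.645 ≈ 56.49 kt.
V₂: ΔP = 42, V ≈ 5.6 × 42^0.645 ≈ 62.40 kt.
ΔV over 6 h = 5.91 kt → 24 h equivalent = 5.91 × 24/6 ≈ 23.64 kt.
24 kt < 30 kt ⇒ not rapid intensification.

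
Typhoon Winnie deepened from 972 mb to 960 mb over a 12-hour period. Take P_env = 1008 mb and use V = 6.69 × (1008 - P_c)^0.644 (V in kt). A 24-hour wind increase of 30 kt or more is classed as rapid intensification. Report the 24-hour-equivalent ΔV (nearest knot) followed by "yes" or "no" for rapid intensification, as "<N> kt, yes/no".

27 kt, no

V₁: ΔP = 36, V ≈ 6.69 × 36^0.644 ≈ 67.25 kt.
V₂: ΔP = 48, V ≈ 6.69 × 48^0.644 ≈ 80.94 kt.
ΔV over 12 h = 13.69 kt → 24 h equivalent = 13.69 × 24/12 ≈ 27.38 kt.
27 kt < 30 kt ⇒ not rapid intensification.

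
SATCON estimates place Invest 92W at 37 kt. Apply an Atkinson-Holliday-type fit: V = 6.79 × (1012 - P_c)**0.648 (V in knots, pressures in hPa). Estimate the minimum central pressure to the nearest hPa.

ΔP = (V / 6.79)^(1/0.648) = (37/6.79)^1.543.
37/6.79 = 5.449; 5.449^1.543 ≈ 13.69 hPa.
P_c = 1012 − 13.69 = 998.31 ≈ 998 hPa.

998 hPa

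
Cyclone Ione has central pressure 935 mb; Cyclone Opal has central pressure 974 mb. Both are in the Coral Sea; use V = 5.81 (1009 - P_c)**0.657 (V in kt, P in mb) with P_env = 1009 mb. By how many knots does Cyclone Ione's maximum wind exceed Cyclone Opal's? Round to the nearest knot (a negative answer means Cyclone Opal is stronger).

38 kt

Cyclone Ione: ΔP = 74; V ≈ 5.81 × 74^0.657 ≈ 98.23 kt.
Cyclone Opal: ΔP = 35; V ≈ 5.81 × 35^0.657 ≈ 60.07 kt.
Difference ≈ 98.23 − 60.07 = 38.16 → 38 kt.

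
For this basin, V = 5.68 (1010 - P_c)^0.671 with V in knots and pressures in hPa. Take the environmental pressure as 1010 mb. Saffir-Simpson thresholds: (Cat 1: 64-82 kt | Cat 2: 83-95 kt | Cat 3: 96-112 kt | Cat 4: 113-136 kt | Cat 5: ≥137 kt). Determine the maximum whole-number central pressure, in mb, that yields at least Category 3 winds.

942 mb

Category 3 begins at V = 96 kt.
Required ΔP = (96/5.68)^(1/0.671) = 16.901^1.490 ≈ 67.61 mb.
P_c ≤ 1010 − 67.61 = 942.39, so the highest integer P_c is 942 mb.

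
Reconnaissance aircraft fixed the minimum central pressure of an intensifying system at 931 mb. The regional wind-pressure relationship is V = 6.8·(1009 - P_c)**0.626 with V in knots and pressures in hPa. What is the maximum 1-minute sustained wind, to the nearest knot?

ΔP = 1009 − 931 = 78 mb.
78^0.626 ≈ 15.292.
V ≈ 6.8 × 15.292 ≈ 104.0 kt.

104 kt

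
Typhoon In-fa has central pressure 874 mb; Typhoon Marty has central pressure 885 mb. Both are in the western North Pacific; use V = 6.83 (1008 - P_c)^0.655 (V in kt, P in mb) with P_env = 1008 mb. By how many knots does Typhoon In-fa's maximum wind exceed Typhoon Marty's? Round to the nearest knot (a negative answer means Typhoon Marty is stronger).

Typhoon In-fa: ΔP = 134; V ≈ 6.83 × 134^0.655 ≈ 168.92 kt.
Typhoon Marty: ΔP = 123; V ≈ 6.83 × 123^0.655 ≈ 159.70 kt.
Difference ≈ 168.92 − 159.70 = 9.22 → 9 kt.

9 kt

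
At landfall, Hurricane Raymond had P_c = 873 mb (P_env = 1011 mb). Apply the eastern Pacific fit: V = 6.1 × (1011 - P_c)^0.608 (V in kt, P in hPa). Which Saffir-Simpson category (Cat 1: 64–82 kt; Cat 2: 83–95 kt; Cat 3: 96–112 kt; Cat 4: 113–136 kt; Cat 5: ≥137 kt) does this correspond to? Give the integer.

ΔP = 1011 − 873 = 138 mb.
V ≈ 6.1 × 138^0.608 = 6.1 × 20.00 ≈ 122 kt.
122 kt falls in the Category 4 band.

4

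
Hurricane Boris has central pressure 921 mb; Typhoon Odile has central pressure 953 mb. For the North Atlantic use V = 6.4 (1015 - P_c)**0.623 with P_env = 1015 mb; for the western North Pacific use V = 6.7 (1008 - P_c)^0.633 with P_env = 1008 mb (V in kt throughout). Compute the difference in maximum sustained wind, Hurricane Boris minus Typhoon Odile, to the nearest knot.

24 kt

Hurricane Boris: ΔP = 94; V ≈ 6.4 × 94^0.623 ≈ 108.50 kt.
Typhoon Odile: ΔP = 55; V ≈ 6.7 × 55^0.633 ≈ 84.67 kt.
Difference ≈ 108.50 − 84.67 = 23.83 → 24 kt.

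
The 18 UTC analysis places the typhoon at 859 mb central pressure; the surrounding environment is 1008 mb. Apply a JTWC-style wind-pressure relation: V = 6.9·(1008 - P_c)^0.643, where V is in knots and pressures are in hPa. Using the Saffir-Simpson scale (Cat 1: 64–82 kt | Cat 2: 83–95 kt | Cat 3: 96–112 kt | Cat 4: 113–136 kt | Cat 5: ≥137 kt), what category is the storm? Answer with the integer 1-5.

ΔP = 1008 − 859 = 149 mb.
V ≈ 6.9 × 149^0.643 = 6.9 × 24.97 ≈ 172 kt.
172 kt falls in the Category 5 band.

5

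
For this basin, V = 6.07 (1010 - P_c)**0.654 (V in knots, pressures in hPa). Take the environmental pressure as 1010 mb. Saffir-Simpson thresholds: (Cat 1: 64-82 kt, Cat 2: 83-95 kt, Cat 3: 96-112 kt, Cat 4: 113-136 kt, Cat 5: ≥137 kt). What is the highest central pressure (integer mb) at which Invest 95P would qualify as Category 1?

973 mb

Category 1 begins at V = 64 kt.
Required ΔP = (64/6.07)^(1/0.654) = 10.544^1.529 ≈ 36.66 mb.
P_c ≤ 1010 − 36.66 = 973.34, so the highest integer P_c is 973 mb.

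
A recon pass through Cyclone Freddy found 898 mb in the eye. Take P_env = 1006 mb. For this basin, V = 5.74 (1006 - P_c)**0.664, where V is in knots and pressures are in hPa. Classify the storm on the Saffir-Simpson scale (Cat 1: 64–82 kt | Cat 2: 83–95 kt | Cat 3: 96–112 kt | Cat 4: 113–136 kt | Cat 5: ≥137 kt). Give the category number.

4

ΔP = 1006 − 898 = 108 mb.
V ≈ 5.74 × 108^0.664 = 5.74 × 22.40 ≈ 129 kt.
129 kt falls in the Category 4 band.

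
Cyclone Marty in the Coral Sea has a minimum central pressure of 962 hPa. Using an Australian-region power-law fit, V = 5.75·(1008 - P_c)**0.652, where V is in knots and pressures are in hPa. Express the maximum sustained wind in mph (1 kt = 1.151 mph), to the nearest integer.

ΔP = 1008 − 962 = 46 hPa.
V ≈ 5.75 × 46^0.652 = 5.75 × 12.137 ≈ 69.789 kt.
69.789 × 1.151 ≈ 80.33 mph → 80 mph.

80 mph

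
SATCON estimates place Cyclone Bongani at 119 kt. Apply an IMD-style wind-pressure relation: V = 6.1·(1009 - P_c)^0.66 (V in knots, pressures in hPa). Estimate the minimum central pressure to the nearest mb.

ΔP = (V / 6.1)^(1/0.66) = (119/6.1)^1.515.
119/6.1 = 19.508; 19.508^1.515 ≈ 90.13 mb.
P_c = 1009 − 90.13 = 918.87 ≈ 919 mb.

919 mb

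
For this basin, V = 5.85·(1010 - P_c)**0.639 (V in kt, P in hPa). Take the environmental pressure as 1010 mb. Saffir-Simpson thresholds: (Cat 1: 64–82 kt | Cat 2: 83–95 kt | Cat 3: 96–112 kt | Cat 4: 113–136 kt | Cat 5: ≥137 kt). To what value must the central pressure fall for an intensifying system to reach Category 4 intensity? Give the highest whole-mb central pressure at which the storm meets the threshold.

907 mb

Category 4 begins at V = 113 kt.
Required ΔP = (113/5.85)^(1/0.639) = 19.316^1.565 ≈ 102.90 mb.
P_c ≤ 1010 − 102.90 = 907.10, so the highest integer P_c is 907 mb.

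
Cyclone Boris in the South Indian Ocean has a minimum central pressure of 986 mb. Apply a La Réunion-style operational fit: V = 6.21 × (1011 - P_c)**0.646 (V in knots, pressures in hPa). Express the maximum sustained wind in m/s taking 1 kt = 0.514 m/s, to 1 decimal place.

ΔP = 1011 − 986 = 25 mb.
V ≈ 6.21 × 25^0.646 = 6.21 × 8.000 ≈ 49.678 kt.
49.678 × 0.514 ≈ 25.53 m/s → 25.5 m/s.

25.5 m/s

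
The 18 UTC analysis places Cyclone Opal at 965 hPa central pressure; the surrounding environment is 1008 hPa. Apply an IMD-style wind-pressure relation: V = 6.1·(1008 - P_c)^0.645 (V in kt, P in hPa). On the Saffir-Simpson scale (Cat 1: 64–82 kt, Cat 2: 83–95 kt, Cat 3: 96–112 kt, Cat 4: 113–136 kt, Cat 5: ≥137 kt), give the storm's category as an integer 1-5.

ΔP = 1008 − 965 = 43 hPa.
V ≈ 6.1 × 43^0.645 = 6.1 × 11.31 ≈ 69 kt.
69 kt falls in the Category 1 band.

1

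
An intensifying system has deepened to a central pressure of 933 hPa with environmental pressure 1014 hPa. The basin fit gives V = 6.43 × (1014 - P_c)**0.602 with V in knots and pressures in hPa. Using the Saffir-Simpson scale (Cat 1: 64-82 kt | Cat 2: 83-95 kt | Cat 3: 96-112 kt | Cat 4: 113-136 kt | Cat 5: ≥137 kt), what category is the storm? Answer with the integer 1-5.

2

ΔP = 1014 − 933 = 81 hPa.
V ≈ 6.43 × 81^0.602 = 6.43 × 14.09 ≈ 91 kt.
91 kt falls in the Category 2 band.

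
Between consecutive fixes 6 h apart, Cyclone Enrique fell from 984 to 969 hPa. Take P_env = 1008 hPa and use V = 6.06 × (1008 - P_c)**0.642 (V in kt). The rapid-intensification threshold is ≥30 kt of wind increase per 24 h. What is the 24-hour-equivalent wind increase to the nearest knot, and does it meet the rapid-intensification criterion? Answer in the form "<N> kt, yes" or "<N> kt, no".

68 kt, yes

V₁: ΔP = 24, V ≈ 6.06 × 24^0.642 ≈ 46.62 kt.
V₂: ΔP = 39, V ≈ 6.06 × 39^0.642 ≈ 63.67 kt.
ΔV over 6 h = 17.05 kt → 24 h equivalent = 17.05 × 24/6 ≈ 68.20 kt.
68 kt ≥ 30 kt ⇒ rapid intensification.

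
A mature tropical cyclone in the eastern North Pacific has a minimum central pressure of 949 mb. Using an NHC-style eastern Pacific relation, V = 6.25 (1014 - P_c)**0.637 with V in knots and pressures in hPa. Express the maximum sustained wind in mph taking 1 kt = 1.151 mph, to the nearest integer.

103 mph

ΔP = 1014 − 949 = 65 mb.
V ≈ 6.25 × 65^0.637 = 6.25 × 14.283 ≈ 89.270 kt.
89.270 × 1.151 ≈ 102.75 mph → 103 mph.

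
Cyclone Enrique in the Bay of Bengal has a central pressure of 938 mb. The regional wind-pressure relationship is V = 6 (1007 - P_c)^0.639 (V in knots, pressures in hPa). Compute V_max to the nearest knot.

90 kt

ΔP = 1007 − 938 = 69 mb.
69^0.639 ≈ 14.963.
V ≈ 6 × 14.963 ≈ 89.8 kt.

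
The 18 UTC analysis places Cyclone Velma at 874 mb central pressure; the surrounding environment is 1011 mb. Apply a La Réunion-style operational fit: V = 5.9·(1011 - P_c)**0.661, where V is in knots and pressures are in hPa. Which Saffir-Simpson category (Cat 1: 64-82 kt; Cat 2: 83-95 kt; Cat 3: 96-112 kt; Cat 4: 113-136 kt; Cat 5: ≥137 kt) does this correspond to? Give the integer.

ΔP = 1011 − 874 = 137 mb.
V ≈ 5.9 × 137^0.661 = 5.9 × 25.84 ≈ 152 kt.
152 kt falls in the Category 5 band.

5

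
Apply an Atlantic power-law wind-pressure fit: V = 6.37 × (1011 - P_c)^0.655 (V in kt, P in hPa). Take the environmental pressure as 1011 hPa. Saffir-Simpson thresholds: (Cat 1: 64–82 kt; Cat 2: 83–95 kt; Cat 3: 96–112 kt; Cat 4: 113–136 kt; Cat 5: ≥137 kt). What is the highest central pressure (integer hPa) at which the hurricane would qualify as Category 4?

Category 4 begins at V = 113 kt.
Required ΔP = (113/6.37)^(1/0.655) = 17.739^1.527 ≈ 80.68 hPa.
P_c ≤ 1011 − 80.68 = 930.32, so the highest integer P_c is 930 hPa.

930 hPa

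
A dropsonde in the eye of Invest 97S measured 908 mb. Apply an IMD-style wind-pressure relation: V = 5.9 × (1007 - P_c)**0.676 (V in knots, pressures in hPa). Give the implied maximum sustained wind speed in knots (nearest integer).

ΔP = 1007 − 908 = 99 mb.
99^0.676 ≈ 22.338.
V ≈ 5.9 × 22.338 ≈ 131.8 kt.

132 kt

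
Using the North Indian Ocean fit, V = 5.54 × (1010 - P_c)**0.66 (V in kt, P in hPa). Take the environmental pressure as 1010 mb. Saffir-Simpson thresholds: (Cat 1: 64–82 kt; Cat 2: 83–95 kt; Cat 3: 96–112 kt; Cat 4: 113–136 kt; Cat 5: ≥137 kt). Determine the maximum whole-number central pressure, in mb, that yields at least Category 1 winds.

Category 1 begins at V = 64 kt.
Required ΔP = (64/5.54)^(1/0.66) = 11.552^1.515 ≈ 40.75 mb.
P_c ≤ 1010 − 40.75 = 969.25, so the highest integer P_c is 969 mb.

969 mb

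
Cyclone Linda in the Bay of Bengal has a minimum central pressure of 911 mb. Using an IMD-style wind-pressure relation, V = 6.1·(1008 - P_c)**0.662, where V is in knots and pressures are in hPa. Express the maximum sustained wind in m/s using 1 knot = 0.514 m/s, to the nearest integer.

ΔP = 1008 − 911 = 97 mb.
V ≈ 6.1 × 97^0.662 = 6.1 × 20.665 ≈ 126.059 kt.
126.059 × 0.514 ≈ 64.79 m/s → 65 m/s.

65 m/s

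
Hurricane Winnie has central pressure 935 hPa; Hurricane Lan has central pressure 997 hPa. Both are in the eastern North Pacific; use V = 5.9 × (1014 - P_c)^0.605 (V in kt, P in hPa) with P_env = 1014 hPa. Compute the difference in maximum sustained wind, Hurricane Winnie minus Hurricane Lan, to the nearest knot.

50 kt

Hurricane Winnie: ΔP = 79; V ≈ 5.9 × 79^0.605 ≈ 82.97 kt.
Hurricane Lan: ΔP = 17; V ≈ 5.9 × 17^0.605 ≈ 32.75 kt.
Difference ≈ 82.97 − 32.75 = 50.22 → 50 kt.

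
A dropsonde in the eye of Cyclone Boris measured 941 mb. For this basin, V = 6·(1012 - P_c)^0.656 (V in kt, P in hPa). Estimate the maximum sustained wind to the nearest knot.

ΔP = 1012 − 941 = 71 mb.
71^0.656 ≈ 16.384.
V ≈ 6 × 16.384 ≈ 98.3 kt.

98 kt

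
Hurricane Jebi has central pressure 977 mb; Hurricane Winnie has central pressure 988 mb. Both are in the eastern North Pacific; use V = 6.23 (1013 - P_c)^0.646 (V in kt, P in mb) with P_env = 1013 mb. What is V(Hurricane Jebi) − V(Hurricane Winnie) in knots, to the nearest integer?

Hurricane Jebi: ΔP = 36; V ≈ 6.23 × 36^0.646 ≈ 63.08 kt.
Hurricane Winnie: ΔP = 25; V ≈ 6.23 × 25^0.646 ≈ 49.84 kt.
Difference ≈ 63.08 − 49.84 = 13.24 → 13 kt.

13 kt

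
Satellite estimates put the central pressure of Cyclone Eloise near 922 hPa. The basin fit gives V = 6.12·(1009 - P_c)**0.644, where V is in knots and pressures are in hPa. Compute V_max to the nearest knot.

109 kt

ΔP = 1009 − 922 = 87 hPa.
87^0.644 ≈ 17.744.
V ≈ 6.12 × 17.744 ≈ 108.6 kt.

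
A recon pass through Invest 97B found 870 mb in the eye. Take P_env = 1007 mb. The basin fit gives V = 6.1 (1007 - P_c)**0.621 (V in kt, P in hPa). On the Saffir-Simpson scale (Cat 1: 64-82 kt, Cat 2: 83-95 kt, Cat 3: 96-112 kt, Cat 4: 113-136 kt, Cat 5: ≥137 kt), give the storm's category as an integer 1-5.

ΔP = 1007 − 870 = 137 mb.
V ≈ 6.1 × 137^0.621 = 6.1 × 21.23 ≈ 129 kt.
129 kt falls in the Category 4 band.

4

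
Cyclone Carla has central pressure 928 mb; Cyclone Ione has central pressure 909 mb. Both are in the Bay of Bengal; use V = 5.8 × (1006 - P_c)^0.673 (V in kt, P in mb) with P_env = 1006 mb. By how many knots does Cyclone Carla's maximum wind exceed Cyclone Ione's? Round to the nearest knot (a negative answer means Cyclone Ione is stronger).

Cyclone Carla: ΔP = 78; V ≈ 5.8 × 78^0.673 ≈ 108.84 kt.
Cyclone Ione: ΔP = 97; V ≈ 5.8 × 97^0.673 ≈ 126.04 kt.
Difference ≈ 108.84 − 126.04 = -17.20 → -17 kt.

-17 kt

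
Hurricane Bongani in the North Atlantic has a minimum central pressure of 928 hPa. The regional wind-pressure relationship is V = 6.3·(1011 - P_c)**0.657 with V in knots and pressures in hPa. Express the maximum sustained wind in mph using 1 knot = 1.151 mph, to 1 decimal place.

132.2 mph

ΔP = 1011 − 928 = 83 hPa.
V ≈ 6.3 × 83^0.657 = 6.3 × 18.232 ≈ 114.862 kt.
114.862 × 1.151 ≈ 132.21 mph → 132.2 mph.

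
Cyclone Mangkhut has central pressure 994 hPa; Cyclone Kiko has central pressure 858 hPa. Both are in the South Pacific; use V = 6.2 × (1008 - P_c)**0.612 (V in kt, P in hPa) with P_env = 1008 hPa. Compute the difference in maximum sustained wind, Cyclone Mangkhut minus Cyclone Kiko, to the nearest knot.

Cyclone Mangkhut: ΔP = 14; V ≈ 6.2 × 14^0.612 ≈ 31.18 kt.
Cyclone Kiko: ΔP = 150; V ≈ 6.2 × 150^0.612 ≈ 133.09 kt.
Difference ≈ 31.18 − 133.09 = -101.91 → -102 kt.

-102 kt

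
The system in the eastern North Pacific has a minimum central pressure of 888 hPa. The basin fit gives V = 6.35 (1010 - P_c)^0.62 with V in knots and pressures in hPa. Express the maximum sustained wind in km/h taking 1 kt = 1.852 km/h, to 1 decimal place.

231.2 km/h

ΔP = 1010 − 888 = 122 hPa.
V ≈ 6.35 × 122^0.62 = 6.35 × 19.658 ≈ 124.829 kt.
124.829 × 1.852 ≈ 231.18 km/h → 231.2 km/h.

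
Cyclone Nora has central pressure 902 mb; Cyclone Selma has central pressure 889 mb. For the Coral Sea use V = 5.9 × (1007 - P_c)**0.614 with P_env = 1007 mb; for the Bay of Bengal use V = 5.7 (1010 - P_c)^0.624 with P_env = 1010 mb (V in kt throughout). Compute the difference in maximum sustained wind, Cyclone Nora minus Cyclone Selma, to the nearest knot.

-11 kt

Cyclone Nora: ΔP = 105; V ≈ 5.9 × 105^0.614 ≈ 102.77 kt.
Cyclone Selma: ΔP = 121; V ≈ 5.7 × 121^0.624 ≈ 113.64 kt.
Difference ≈ 102.77 − 113.64 = -10.87 → -11 kt.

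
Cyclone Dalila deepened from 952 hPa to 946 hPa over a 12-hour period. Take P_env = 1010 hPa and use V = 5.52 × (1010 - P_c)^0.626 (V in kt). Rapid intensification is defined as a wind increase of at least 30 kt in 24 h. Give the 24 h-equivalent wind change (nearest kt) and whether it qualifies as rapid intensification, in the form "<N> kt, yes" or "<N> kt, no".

V₁: ΔP = 58, V ≈ 5.52 × 58^0.626 ≈ 70.12 kt.
V₂: ΔP = 64, V ≈ 5.52 × 64^0.626 ≈ 74.58 kt.
ΔV over 12 h = 4.46 kt → 24 h equivalent = 4.46 × 24/12 ≈ 8.92 kt.
9 kt < 30 kt ⇒ not rapid intensification.

9 kt, no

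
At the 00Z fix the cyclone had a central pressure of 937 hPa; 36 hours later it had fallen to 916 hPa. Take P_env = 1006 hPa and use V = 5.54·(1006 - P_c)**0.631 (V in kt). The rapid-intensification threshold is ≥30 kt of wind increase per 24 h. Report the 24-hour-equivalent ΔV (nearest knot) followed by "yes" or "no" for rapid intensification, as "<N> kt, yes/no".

V₁: ΔP = 69, V ≈ 5.54 × 69^0.631 ≈ 80.14 kt.
V₂: ΔP = 90, V ≈ 5.54 × 90^0.631 ≈ 94.76 kt.
ΔV over 36 h = 14.62 kt → 24 h equivalent = 14.62 × 24/36 ≈ 9.75 kt.
10 kt < 30 kt ⇒ not rapid intensification.

10 kt, no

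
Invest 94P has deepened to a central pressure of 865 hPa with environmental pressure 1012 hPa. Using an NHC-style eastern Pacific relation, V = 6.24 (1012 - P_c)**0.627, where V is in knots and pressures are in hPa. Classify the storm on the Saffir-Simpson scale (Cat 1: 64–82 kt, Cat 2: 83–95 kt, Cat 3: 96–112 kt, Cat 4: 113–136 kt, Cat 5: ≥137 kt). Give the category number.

ΔP = 1012 − 865 = 147 hPa.
V ≈ 6.24 × 147^0.627 = 6.24 × 22.85 ≈ 143 kt.
143 kt falls in the Category 5 band.

5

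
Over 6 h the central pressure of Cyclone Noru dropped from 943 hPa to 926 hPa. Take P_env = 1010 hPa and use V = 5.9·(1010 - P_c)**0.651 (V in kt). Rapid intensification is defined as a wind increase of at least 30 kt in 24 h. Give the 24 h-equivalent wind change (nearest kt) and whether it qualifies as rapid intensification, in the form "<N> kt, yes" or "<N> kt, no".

V₁: ΔP = 67, V ≈ 5.9 × 67^0.651 ≈ 91.12 kt.
V₂: ΔP = 84, V ≈ 5.9 × 84^0.651 ≈ 105.57 kt.
ΔV over 6 h = 14.45 kt → 24 h equivalent = 14.45 × 24/6 ≈ 57.80 kt.
58 kt ≥ 30 kt ⇒ rapid intensification.

58 kt, yes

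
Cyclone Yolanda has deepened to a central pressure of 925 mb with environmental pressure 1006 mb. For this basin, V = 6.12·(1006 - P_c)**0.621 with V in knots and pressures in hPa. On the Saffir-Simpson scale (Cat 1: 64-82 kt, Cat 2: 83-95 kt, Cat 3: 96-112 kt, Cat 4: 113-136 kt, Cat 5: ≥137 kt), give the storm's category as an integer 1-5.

ΔP = 1006 − 925 = 81 mb.
V ≈ 6.12 × 81^0.621 = 6.12 × 15.32 ≈ 94 kt.
94 kt falls in the Category 2 band.

2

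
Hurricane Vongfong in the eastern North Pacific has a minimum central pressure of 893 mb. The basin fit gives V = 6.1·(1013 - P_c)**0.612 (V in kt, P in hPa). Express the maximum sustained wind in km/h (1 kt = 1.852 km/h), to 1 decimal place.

ΔP = 1013 − 893 = 120 mb.
V ≈ 6.1 × 120^0.612 = 6.1 × 18.727 ≈ 114.232 kt.
114.232 × 1.852 ≈ 211.56 km/h → 211.6 km/h.

211.6 km/h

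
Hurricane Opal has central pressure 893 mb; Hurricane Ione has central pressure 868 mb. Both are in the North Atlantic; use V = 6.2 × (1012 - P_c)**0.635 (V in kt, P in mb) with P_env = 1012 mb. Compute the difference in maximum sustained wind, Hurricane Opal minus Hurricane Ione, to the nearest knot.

Hurricane Opal: ΔP = 119; V ≈ 6.2 × 119^0.635 ≈ 128.93 kt.
Hurricane Ione: ΔP = 144; V ≈ 6.2 × 144^0.635 ≈ 145.53 kt.
Difference ≈ 128.93 − 145.53 = -16.60 → -17 kt.

-17 kt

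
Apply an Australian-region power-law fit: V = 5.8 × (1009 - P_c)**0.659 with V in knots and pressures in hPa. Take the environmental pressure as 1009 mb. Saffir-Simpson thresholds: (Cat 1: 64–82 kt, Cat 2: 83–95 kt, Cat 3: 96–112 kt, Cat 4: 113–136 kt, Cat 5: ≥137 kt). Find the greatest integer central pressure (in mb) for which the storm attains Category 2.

Category 2 begins at V = 83 kt.
Required ΔP = (83/5.8)^(1/0.659) = 14.310^1.517 ≈ 56.71 mb.
P_c ≤ 1009 − 56.71 = 952.29, so the highest integer P_c is 952 mb.

952 mb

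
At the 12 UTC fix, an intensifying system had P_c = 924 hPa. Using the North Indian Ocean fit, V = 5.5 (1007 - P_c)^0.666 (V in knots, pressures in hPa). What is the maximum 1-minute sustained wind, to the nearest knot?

104 kt

ΔP = 1007 − 924 = 83 hPa.
83^0.666 ≈ 18.972.
V ≈ 5.5 × 18.972 ≈ 104.3 kt.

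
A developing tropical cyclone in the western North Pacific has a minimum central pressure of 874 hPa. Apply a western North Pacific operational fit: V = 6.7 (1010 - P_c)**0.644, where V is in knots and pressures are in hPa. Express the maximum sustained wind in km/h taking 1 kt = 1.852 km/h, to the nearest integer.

ΔP = 1010 − 874 = 136 hPa.
V ≈ 6.7 × 136^0.644 = 6.7 × 23.659 ≈ 158.516 kt.
158.516 × 1.852 ≈ 293.57 km/h → 294 km/h.

294 km/h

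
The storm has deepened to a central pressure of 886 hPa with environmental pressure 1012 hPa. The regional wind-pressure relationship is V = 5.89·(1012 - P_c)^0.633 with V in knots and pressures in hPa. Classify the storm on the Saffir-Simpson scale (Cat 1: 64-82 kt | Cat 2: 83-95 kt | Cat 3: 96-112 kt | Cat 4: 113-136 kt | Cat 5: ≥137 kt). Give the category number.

ΔP = 1012 − 886 = 126 hPa.
V ≈ 5.89 × 126^0.633 = 5.89 × 21.36 ≈ 126 kt.
126 kt falls in the Category 4 band.

4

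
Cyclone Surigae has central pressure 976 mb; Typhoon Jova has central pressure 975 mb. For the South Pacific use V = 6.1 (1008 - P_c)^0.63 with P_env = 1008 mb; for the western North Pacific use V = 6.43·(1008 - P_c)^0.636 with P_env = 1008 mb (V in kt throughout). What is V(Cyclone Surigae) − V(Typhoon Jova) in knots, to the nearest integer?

Cyclone Surigae: ΔP = 32; V ≈ 6.1 × 32^0.63 ≈ 54.15 kt.
Typhoon Jova: ΔP = 33; V ≈ 6.43 × 33^0.636 ≈ 59.43 kt.
Difference ≈ 54.15 − 59.43 = -5.28 → -5 kt.

-5 kt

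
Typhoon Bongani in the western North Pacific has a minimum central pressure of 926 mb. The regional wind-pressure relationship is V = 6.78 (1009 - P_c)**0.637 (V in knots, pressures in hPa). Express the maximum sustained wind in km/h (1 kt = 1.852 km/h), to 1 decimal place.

ΔP = 1009 − 926 = 83 mb.
V ≈ 6.78 × 83^0.637 = 6.78 × 16.690 ≈ 113.157 kt.
113.157 × 1.852 ≈ 209.57 km/h → 209.6 km/h.

209.6 km/h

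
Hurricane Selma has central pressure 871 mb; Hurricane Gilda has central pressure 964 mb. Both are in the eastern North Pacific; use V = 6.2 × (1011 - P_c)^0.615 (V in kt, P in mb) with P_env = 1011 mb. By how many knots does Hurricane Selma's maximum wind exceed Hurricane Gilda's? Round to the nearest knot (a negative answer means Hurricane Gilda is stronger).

Hurricane Selma: ΔP = 140; V ≈ 6.2 × 140^0.615 ≈ 129.50 kt.
Hurricane Gilda: ΔP = 47; V ≈ 6.2 × 47^0.615 ≈ 66.18 kt.
Difference ≈ 129.50 − 66.18 = 63.32 → 63 kt.

63 kt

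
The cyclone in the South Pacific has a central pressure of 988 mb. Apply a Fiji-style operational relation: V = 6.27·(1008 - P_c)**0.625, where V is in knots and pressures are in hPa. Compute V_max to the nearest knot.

41 kt

ΔP = 1008 − 988 = 20 mb.
20^0.625 ≈ 6.503.
V ≈ 6.27 × 6.503 ≈ 40.8 kt.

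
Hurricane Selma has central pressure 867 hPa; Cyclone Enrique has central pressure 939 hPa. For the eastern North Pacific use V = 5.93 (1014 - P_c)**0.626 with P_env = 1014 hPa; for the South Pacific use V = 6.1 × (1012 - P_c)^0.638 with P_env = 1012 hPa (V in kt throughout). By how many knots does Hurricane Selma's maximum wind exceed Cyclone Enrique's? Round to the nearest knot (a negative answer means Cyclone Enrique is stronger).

41 kt

Hurricane Selma: ΔP = 147; V ≈ 5.93 × 147^0.626 ≈ 134.83 kt.
Cyclone Enrique: ΔP = 73; V ≈ 6.1 × 73^0.638 ≈ 94.22 kt.
Difference ≈ 134.83 − 94.22 = 40.61 → 41 kt.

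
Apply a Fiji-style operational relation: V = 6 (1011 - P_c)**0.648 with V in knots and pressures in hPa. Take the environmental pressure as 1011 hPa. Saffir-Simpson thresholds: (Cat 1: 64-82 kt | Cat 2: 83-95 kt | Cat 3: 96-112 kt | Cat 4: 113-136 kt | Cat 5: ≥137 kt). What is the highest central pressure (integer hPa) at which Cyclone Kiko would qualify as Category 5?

886 hPa

Category 5 begins at V = 137 kt.
Required ΔP = (137/6)^(1/0.648) = 22.833^1.543 ≈ 124.90 hPa.
P_c ≤ 1011 − 124.90 = 886.10, so the highest integer P_c is 886 hPa.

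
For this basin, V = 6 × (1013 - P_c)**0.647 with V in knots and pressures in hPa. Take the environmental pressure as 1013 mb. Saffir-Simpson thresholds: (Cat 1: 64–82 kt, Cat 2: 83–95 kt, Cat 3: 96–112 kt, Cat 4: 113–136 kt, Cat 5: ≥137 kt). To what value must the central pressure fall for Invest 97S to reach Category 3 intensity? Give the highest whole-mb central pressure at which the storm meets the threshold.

940 mb

Category 3 begins at V = 96 kt.
Required ΔP = (96/6)^(1/0.647) = 16.000^1.546 ≈ 72.62 mb.
P_c ≤ 1013 − 72.62 = 940.38, so the highest integer P_c is 940 mb.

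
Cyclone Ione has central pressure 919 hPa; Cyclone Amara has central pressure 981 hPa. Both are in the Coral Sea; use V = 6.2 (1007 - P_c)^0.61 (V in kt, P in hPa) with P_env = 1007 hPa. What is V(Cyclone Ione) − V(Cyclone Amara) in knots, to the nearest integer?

50 kt

Cyclone Ione: ΔP = 88; V ≈ 6.2 × 88^0.61 ≈ 95.18 kt.
Cyclone Amara: ΔP = 26; V ≈ 6.2 × 26^0.61 ≈ 45.24 kt.
Difference ≈ 95.18 − 45.24 = 49.94 → 50 kt.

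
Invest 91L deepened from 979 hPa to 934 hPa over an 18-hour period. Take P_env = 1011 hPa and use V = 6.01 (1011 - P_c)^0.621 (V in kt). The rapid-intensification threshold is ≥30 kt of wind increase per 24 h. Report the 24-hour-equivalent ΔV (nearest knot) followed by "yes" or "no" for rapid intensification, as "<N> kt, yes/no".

V₁: ΔP = 32, V ≈ 6.01 × 32^0.621 ≈ 51.71 kt.
V₂: ΔP = 77, V ≈ 6.01 × 77^0.621 ≈ 89.20 kt.
ΔV over 18 h = 37.49 kt → 24 h equivalent = 37.49 × 24/18 ≈ 49.99 kt.
50 kt ≥ 30 kt ⇒ rapid intensification.

50 kt, yes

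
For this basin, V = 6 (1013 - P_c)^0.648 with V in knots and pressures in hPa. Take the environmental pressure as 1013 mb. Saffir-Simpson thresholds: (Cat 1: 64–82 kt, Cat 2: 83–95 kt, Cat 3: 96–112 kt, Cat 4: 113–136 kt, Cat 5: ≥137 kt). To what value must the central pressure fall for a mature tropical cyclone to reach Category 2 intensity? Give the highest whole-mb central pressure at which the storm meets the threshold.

Category 2 begins at V = 83 kt.
Required ΔP = (83/6)^(1/0.648) = 13.833^1.543 ≈ 57.64 mb.
P_c ≤ 1013 − 57.64 = 955.36, so the highest integer P_c is 955 mb.

955 mb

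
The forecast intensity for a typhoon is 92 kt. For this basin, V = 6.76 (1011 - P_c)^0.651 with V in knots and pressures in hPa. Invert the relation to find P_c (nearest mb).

956 mb

ΔP = (V / 6.76)^(1/0.651) = (92/6.76)^1.536.
92/6.76 = 13.609; 13.609^1.536 ≈ 55.17 mb.
P_c = 1011 − 55.17 = 955.83 ≈ 956 mb.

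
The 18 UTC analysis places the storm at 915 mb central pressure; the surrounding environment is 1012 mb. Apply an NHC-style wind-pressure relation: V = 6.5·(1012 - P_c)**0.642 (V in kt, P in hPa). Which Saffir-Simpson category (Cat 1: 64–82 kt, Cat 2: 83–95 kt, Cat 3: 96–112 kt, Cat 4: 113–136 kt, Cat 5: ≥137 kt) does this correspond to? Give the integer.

4

ΔP = 1012 − 915 = 97 mb.
V ≈ 6.5 × 97^0.642 = 6.5 × 18.86 ≈ 123 kt.
123 kt falls in the Category 4 band.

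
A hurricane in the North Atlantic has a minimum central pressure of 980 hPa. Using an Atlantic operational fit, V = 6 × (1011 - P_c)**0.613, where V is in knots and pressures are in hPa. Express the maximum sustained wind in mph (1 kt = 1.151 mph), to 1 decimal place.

ΔP = 1011 − 980 = 31 hPa.
V ≈ 6 × 31^0.613 = 6 × 8.207 ≈ 49.244 kt.
49.244 × 1.151 ≈ 56.68 mph → 56.7 mph.

56.7 mph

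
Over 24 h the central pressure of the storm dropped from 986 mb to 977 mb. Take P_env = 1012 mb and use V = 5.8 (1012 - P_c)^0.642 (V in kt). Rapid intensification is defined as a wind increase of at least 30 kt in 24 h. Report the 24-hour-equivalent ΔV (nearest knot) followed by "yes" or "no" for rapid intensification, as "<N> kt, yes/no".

V₁: ΔP = 26, V ≈ 5.8 × 26^0.642 ≈ 46.97 kt.
V₂: ΔP = 35, V ≈ 5.8 × 35^0.642 ≈ 56.85 kt.
ΔV over 24 h = 9.88 kt → 24 h equivalent = 9.88 × 24/24 ≈ 9.88 kt.
10 kt < 30 kt ⇒ not rapid intensification.

10 kt, no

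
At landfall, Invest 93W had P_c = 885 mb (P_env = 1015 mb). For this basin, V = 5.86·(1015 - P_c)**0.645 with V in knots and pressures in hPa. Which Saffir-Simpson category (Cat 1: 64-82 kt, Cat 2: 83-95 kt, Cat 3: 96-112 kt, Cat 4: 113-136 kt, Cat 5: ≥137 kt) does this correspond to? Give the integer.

ΔP = 1015 − 885 = 130 mb.
V ≈ 5.86 × 130^0.645 = 5.86 × 23.09 ≈ 135 kt.
135 kt falls in the Category 4 band.

4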